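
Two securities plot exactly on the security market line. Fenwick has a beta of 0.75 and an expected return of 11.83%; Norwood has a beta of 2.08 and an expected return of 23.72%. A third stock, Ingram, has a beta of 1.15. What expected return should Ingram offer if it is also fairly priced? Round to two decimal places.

MRP (SML slope) = (23.72% − 11.83%) / (2.08 − 0.75) = 11.89% / 1.33 = 8.9398%
R_f (intercept) = 11.83% − 0.75 × 8.9398% = 5.1252%
E(R_Ingram) = R_f + β × MRP = 5.1252% + 1.15 × 8.9398% = 15.41%

15.41%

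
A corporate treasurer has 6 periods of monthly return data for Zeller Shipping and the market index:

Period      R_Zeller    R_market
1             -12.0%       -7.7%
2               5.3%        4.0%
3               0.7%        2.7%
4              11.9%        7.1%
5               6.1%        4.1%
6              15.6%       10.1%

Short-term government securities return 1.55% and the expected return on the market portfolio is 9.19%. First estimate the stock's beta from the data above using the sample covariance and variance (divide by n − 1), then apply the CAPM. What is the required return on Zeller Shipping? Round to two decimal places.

Mean R_i = (-12.0 + 5.3 + 0.7 + 11.9 + 6.1 + 15.6) / 6 = 4.6000%
Mean R_m = (-7.7 + 4.0 + 2.7 + 7.1 + 4.1 + 10.1) / 6 = 3.3833%
Σ(R_i − R̄_i)(R_m − R̄_m) = 289.1700  ⇒  Cov = 289.1700 / 5 = 57.8340
Σ(R_m − R̄_m)² = 183.1283  ⇒  Var(R_m) = 183.1283 / 5 = 36.6257
β = Cov / Var(R_m) = 57.8340 / 36.6257 = 1.5791
MRP = 9.19% − 1.55% = 7.64%
E(R) = R_f + β × MRP = 1.55% + 1.5791 × 7.64% = 13.61%

13.61%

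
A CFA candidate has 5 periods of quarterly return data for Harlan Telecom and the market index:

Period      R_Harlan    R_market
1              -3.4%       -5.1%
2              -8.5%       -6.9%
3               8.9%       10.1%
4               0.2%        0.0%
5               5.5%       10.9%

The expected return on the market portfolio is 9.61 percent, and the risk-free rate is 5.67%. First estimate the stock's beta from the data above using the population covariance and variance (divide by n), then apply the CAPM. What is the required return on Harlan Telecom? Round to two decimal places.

8.80%

Mean R_i = (-3.4 − 8.5 + 8.9 + 0.2 + 5.5) / 5 = 0.5400%
Mean R_m = (-5.1 − 6.9 + 10.1 + 0.0 + 10.9) / 5 = 1.8000%
Σ(R_i − R̄_i)(R_m − R̄_m) = 220.9700  ⇒  Cov = 220.9700 / 5 = 44.1940
Σ(R_m − R̄_m)² = 278.2400  ⇒  Var(R_m) = 278.2400 / 5 = 55.6480
β = Cov / Var(R_m) = 44.1940 / 55.6480 = 0.7942
MRP = 9.61% − 5.67% = 3.94%
E(R) = R_f + β × MRP = 5.67% + 0.7942 × 3.94% = 8.80%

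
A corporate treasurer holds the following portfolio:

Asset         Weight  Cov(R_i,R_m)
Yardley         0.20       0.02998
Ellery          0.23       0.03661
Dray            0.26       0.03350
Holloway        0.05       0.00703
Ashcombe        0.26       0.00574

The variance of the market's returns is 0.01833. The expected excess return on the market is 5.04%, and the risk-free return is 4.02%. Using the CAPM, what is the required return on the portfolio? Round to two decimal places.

10.89%

β_Yardley = 0.02998 / 0.01833 = 1.6356
β_Ellery = 0.03661 / 0.01833 = 1.9973
β_Dray = 0.03350 / 0.01833 = 1.8276
β_Holloway = 0.00703 / 0.01833 = 0.3835
β_Ashcombe = 0.00574 / 0.01833 = 0.3131
β_P = Σ w_i β_i = 0.20×1.6356 + 0.23×1.9973 + 0.26×1.8276 + 0.05×0.3835 + 0.26×0.3131 = 1.3623
E(R_P) = R_f + β_P × MRP = 4.02% + 1.3623 × 5.04% = 10.89%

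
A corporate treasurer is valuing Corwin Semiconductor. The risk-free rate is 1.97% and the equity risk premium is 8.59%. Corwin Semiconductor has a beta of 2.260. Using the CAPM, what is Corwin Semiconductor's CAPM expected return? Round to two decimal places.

21.38%

E(R) = R_f + β × MRP = 1.97% + 2.260 × 8.59% = 21.38%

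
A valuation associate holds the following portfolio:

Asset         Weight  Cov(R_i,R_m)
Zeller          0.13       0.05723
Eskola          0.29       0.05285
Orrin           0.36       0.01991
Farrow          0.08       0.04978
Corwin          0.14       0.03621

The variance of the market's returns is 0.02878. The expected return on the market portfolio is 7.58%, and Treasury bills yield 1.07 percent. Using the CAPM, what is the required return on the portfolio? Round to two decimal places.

β_Zeller = 0.05723 / 0.02878 = 1.9885
β_Eskola = 0.05285 / 0.02878 = 1.8363
β_Orrin = 0.01991 / 0.02878 = 0.6918
β_Farrow = 0.04978 / 0.02878 = 1.7297
β_Corwin = 0.03621 / 0.02878 = 1.2582
β_P = Σ w_i β_i = 0.13×1.9885 + 0.29×1.8363 + 0.36×0.6918 + 0.08×1.7297 + 0.14×1.2582 = 1.3546
MRP = 7.58% − 1.07% = 6.51%
E(R_P) = R_f + β_P × MRP = 1.07% + 1.3546 × 6.51% = 9.89%

9.89%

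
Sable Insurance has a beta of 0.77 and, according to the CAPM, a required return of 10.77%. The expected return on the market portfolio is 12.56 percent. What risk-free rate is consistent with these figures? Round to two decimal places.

E(R) = R_f + β(E(R_m) − R_f) = R_f(1 − β) + β·E(R_m)
10.77% = R_f × (1 − 0.77) + 0.77 × 12.56%
10.77% = R_f × 0.23 + 9.6712%
R_f = (10.77% − 9.6712%) / 0.23 = 4.78%

4.78%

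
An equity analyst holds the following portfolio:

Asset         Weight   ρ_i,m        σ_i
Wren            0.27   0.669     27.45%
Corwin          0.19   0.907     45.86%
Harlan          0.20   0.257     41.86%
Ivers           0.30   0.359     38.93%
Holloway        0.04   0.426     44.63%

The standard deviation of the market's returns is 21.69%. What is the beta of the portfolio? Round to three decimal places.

0.921

β_Wren = 0.669 × 27.45% / 21.69% = 0.8467
β_Corwin = 0.907 × 45.86% / 21.69% = 1.9177
β_Harlan = 0.257 × 41.86% / 21.69% = 0.4960
β_Ivers = 0.359 × 38.93% / 21.69% = 0.6443
β_Holloway = 0.426 × 44.63% / 21.69% = 0.8766
β_P = Σ w_i β_i = 0.27×0.8467 + 0.19×1.9177 + 0.20×0.4960 + 0.30×0.6443 + 0.04×0.8766 = 0.9205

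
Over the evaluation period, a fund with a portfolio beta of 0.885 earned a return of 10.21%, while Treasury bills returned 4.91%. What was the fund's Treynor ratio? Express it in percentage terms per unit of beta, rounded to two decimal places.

5.99%

Treynor = (R_P − R_f) / β_P = (10.21% − 4.91%) / 0.8850 = 5.30% / 0.8850 = 5.99%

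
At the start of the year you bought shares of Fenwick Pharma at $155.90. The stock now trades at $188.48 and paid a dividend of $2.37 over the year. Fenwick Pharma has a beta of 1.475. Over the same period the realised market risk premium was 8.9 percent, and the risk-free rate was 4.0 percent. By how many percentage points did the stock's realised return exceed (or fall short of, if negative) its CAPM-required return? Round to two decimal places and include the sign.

Realised HPR = (P1 + D1 − P0) / P0 = (188.48 + 2.37 − 155.90) / 155.90 = 34.95 / 155.90 = 22.4182%
CAPM required = R_f + β·MRP = 4.0% + 1.475 × 8.9% = 17.1275%
α = realised − required = 22.4182% − 17.1275% = +5.29%

+5.29%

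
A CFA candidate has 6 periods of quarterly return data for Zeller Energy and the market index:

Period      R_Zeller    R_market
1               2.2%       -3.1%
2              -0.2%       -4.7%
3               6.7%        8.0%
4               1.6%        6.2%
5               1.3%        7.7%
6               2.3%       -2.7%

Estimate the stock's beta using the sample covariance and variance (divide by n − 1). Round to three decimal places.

Mean R_i = (2.2 − 0.2 + 6.7 + 1.6 + 1.3 + 2.3) / 6 = 2.3167%
Mean R_m = (-3.1 − 4.7 + 8.0 + 6.2 + 7.7 − 2.7) / 6 = 1.9000%
Σ(R_i − R̄_i)(R_m − R̄_m) = 35.0300  ⇒  Cov = 35.0300 / 5 = 7.0060
Σ(R_m − R̄_m)² = 179.0600  ⇒  Var(R_m) = 179.0600 / 5 = 35.8120
β = Cov / Var(R_m) = 7.0060 / 35.8120 = 0.1956

0.196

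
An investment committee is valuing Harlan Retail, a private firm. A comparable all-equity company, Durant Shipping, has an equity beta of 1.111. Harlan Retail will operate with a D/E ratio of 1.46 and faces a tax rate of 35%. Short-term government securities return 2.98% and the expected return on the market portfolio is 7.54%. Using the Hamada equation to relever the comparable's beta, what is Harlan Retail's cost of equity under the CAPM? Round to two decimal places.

β_L = β_U × [1 + (1 − t)(D/E)] = 1.111 × [1 + (1 − 0.35) × 1.46]
    = 1.111 × [1 + 0.65 × 1.46] = 1.111 × 1.9490 = 2.1653
MRP = 7.54% − 2.98% = 4.56%
E(R) = R_f + β_L × MRP = 2.98% + 2.1653 × 4.56% = 12.85%

12.85%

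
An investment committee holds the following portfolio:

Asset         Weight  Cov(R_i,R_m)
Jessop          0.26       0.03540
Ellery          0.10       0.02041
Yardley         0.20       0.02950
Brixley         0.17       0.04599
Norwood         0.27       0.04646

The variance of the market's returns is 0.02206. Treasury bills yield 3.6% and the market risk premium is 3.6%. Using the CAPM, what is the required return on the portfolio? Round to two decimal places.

9.72%

β_Jessop = 0.03540 / 0.02206 = 1.6047
β_Ellery = 0.02041 / 0.02206 = 0.9252
β_Yardley = 0.02950 / 0.02206 = 1.3373
β_Brixley = 0.04599 / 0.02206 = 2.0848
β_Norwood = 0.04646 / 0.02206 = 2.1061
β_P = Σ w_i β_i = 0.26×1.6047 + 0.10×0.9252 + 0.20×1.3373 + 0.17×2.0848 + 0.27×2.1061 = 1.7003
E(R_P) = R_f + β_P × MRP = 3.6% + 1.7003 × 3.6% = 9.72%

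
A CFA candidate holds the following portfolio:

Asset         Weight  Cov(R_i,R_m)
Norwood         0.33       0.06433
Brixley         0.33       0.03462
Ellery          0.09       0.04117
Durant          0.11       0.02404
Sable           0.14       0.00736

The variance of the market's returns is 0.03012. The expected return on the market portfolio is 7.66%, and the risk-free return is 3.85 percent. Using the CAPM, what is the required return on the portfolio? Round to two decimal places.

8.91%

β_Norwood = 0.06433 / 0.03012 = 2.1358
β_Brixley = 0.03462 / 0.03012 = 1.1494
β_Ellery = 0.04117 / 0.03012 = 1.3669
β_Durant = 0.02404 / 0.03012 = 0.7981
β_Sable = 0.00736 / 0.03012 = 0.2444
β_P = Σ w_i β_i = 0.33×2.1358 + 0.33×1.1494 + 0.09×1.3669 + 0.11×0.7981 + 0.14×0.2444 = 1.3291
MRP = 7.66% − 3.85% = 3.81%
E(R_P) = R_f + β_P × MRP = 3.85% + 1.3291 × 3.81% = 8.91%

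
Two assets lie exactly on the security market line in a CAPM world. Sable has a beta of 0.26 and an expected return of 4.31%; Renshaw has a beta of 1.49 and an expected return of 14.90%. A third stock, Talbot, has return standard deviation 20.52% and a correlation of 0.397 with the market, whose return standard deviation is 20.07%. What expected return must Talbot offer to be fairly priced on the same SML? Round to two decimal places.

5.57%

MRP = (14.90% − 4.31%) / (1.49 − 0.26) = 8.6098%
R_f = 4.31% − 0.26 × 8.6098% = 2.0715%
β_Talbot = ρ·σ_i/σ_m = 0.397 × 20.52 / 20.07 = 0.4059
E(R_Talbot) = R_f + β × MRP = 2.0715% + 0.4059 × 8.6098% = 5.57%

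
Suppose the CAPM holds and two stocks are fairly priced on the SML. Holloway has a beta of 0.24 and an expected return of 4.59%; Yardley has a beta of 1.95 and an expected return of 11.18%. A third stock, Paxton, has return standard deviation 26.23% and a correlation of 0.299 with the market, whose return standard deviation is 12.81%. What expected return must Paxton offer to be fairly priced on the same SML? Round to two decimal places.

6.02%

MRP = (11.18% − 4.59%) / (1.95 − 0.24) = 3.8538%
R_f = 4.59% − 0.24 × 3.8538% = 3.6651%
β_Paxton = ρ·σ_i/σ_m = 0.299 × 26.23 / 12.81 = 0.6122
E(R_Paxton) = R_f + β × MRP = 3.6651% + 0.6122 × 3.8538% = 6.02%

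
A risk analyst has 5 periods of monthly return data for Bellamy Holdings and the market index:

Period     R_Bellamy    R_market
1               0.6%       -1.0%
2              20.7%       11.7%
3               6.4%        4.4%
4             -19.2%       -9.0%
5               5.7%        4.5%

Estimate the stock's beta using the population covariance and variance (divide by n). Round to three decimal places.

1.856

Mean R_i = (0.6 + 20.7 + 6.4 − 19.2 + 5.7) / 5 = 2.8400%
Mean R_m = (-1.0 + 11.7 + 4.4 − 9.0 + 4.5) / 5 = 2.1200%
Σ(R_i − R̄_i)(R_m − R̄_m) = 438.0960  ⇒  Cov = 438.0960 / 5 = 87.6192
Σ(R_m − R̄_m)² = 236.0280  ⇒  Var(R_m) = 236.0280 / 5 = 47.2056
β = Cov / Var(R_m) = 87.6192 / 47.2056 = 1.8561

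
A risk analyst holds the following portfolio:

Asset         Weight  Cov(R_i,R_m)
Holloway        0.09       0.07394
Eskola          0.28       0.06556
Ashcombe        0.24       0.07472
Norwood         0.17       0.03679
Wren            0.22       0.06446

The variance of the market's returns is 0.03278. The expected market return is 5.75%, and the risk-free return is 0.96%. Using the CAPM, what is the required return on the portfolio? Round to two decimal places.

10.22%

β_Holloway = 0.07394 / 0.03278 = 2.2556
β_Eskola = 0.06556 / 0.03278 = 2.0000
β_Ashcombe = 0.07472 / 0.03278 = 2.2794
β_Norwood = 0.03679 / 0.03278 = 1.1223
β_Wren = 0.06446 / 0.03278 = 1.9664
β_P = Σ w_i β_i = 0.09×2.2556 + 0.28×2.0000 + 0.24×2.2794 + 0.17×1.1223 + 0.22×1.9664 = 1.9335
MRP = 5.75% − 0.96% = 4.79%
E(R_P) = R_f + β_P × MRP = 0.96% + 1.9335 × 4.79% = 10.22%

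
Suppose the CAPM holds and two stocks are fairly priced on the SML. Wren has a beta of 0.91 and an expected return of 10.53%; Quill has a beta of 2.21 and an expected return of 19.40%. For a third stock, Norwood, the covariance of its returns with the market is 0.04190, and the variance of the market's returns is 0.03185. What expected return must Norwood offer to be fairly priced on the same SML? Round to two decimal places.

13.30%

MRP = (19.40% − 10.53%) / (2.21 − 0.91) = 6.8231%
R_f = 10.53% − 0.91 × 6.8231% = 4.3210%
β_Norwood = Cov / Var(R_m) = 0.04190 / 0.03185 = 1.3155
E(R_Norwood) = R_f + β × MRP = 4.3210% + 1.3155 × 6.8231% = 13.30%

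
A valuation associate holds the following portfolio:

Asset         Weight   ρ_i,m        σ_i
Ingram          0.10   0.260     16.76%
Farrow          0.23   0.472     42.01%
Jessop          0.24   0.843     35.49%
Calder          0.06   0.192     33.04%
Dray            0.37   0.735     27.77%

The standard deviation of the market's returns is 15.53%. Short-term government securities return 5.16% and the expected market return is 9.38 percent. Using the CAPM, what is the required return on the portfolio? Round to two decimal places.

10.62%

β_Ingram = 0.260 × 16.76% / 15.53% = 0.2806
β_Farrow = 0.472 × 42.01% / 15.53% = 1.2768
β_Jessop = 0.843 × 35.49% / 15.53% = 1.9265
β_Calder = 0.192 × 33.04% / 15.53% = 0.4085
β_Dray = 0.735 × 27.77% / 15.53% = 1.3143
β_P = Σ w_i β_i = 0.10×0.2806 + 0.23×1.2768 + 0.24×1.9265 + 0.06×0.4085 + 0.37×1.3143 = 1.2949
MRP = 9.38% − 5.16% = 4.22%
E(R_P) = R_f + β_P × MRP = 5.16% + 1.2949 × 4.22% = 10.62%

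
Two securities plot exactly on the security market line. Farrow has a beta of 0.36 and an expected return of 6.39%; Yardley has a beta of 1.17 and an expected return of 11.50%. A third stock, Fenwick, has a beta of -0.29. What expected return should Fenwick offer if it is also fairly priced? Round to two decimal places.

2.29%

MRP (SML slope) = (11.50% − 6.39%) / (1.17 − 0.36) = 5.11% / 0.81 = 6.3086%
R_f (intercept) = 6.39% − 0.36 × 6.3086% = 4.1189%
E(R_Fenwick) = R_f + β × MRP = 4.1189% + -0.29 × 6.3086% = 2.29%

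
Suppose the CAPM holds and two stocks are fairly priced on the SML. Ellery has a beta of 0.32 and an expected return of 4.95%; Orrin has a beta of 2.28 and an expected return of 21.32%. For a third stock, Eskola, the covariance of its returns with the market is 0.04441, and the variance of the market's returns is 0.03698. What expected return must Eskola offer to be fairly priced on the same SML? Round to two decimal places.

MRP = (21.32% − 4.95%) / (2.28 − 0.32) = 8.3520%
R_f = 4.95% − 0.32 × 8.3520% = 2.2774%
β_Eskola = Cov / Var(R_m) = 0.04441 / 0.03698 = 1.2009
E(R_Eskola) = R_f + β × MRP = 2.2774% + 1.2009 × 8.3520% = 12.31%

12.31%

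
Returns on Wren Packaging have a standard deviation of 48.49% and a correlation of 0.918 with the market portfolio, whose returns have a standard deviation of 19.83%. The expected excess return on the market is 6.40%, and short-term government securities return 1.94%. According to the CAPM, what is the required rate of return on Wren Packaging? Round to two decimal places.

β = ρ × σ_i / σ_m = 0.918 × 48.49% / 19.83% = 2.2448
E(R) = 1.94% + 2.2448 × 6.40% = 16.31%

16.31%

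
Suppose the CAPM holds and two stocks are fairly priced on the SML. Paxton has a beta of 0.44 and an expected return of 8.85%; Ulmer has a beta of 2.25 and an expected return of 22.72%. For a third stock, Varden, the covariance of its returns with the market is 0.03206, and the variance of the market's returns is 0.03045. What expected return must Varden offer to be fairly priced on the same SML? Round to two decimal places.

MRP = (22.72% − 8.85%) / (2.25 − 0.44) = 7.6630%
R_f = 8.85% − 0.44 × 7.6630% = 5.4783%
β_Varden = Cov / Var(R_m) = 0.03206 / 0.03045 = 1.0529
E(R_Varden) = R_f + β × MRP = 5.4783% + 1.0529 × 7.6630% = 13.55%

13.55%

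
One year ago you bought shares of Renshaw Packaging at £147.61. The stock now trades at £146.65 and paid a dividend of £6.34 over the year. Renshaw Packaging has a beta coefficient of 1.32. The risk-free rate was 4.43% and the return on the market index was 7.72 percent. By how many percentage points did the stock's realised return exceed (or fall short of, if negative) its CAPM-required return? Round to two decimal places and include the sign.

-5.13%

Realised HPR = (P1 + D1 − P0) / P0 = (146.65 + 6.34 − 147.61) / 147.61 = 5.38 / 147.61 = 3.6447%
MRP = 7.72% − 4.43% = 3.29%
CAPM required = R_f + β·MRP = 4.43% + 1.32 × 3.29% = 8.7728%
α = realised − required = 3.6447% − 8.7728% = -5.13%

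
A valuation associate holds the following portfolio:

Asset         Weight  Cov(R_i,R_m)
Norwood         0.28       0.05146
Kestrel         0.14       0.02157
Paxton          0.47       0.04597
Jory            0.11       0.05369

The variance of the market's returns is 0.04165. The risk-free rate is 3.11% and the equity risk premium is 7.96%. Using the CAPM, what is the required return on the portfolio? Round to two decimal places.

11.70%

β_Norwood = 0.05146 / 0.04165 = 1.2355
β_Kestrel = 0.02157 / 0.04165 = 0.5179
β_Paxton = 0.04597 / 0.04165 = 1.1037
β_Jory = 0.05369 / 0.04165 = 1.2891
β_P = Σ w_i β_i = 0.28×1.2355 + 0.14×0.5179 + 0.47×1.1037 + 0.11×1.2891 = 1.0790
E(R_P) = R_f + β_P × MRP = 3.11% + 1.0790 × 7.96% = 11.70%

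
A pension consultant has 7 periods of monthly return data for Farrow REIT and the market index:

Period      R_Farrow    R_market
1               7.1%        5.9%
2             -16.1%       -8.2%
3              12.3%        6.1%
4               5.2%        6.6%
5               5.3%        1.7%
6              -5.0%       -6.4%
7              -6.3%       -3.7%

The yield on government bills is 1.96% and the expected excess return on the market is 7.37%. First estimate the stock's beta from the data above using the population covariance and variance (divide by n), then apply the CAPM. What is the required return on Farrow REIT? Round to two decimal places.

Mean R_i = (7.1 − 16.1 + 12.3 + 5.2 + 5.3 − 5.0 − 6.3) / 7 = 0.3571%
Mean R_m = (5.9 − 8.2 + 6.1 + 6.6 + 1.7 − 6.4 − 3.7) / 7 = 0.2857%
Σ(R_i − R̄_i)(R_m − R̄_m) = 346.8657  ⇒  Cov = 346.8657 / 7 = 49.5522
Σ(R_m − R̄_m)² = 239.7886  ⇒  Var(R_m) = 239.7886 / 7 = 34.2555
β = Cov / Var(R_m) = 49.5522 / 34.2555 = 1.4465
E(R) = R_f + β × MRP = 1.96% + 1.4465 × 7.37% = 12.62%

12.62%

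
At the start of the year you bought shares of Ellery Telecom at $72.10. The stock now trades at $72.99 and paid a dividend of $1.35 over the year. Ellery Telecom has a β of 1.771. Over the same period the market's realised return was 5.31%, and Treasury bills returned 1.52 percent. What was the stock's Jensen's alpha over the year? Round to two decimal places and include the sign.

Realised HPR = (P1 + D1 − P0) / P0 = (72.99 + 1.35 − 72.10) / 72.10 = 2.24 / 72.10 = 3.1068%
MRP = 5.31% − 1.52% = 3.79%
CAPM required = R_f + β·MRP = 1.52% + 1.771 × 3.79% = 8.23209%
α = realised − required = 3.1068% − 8.23209% = -5.13%

-5.13%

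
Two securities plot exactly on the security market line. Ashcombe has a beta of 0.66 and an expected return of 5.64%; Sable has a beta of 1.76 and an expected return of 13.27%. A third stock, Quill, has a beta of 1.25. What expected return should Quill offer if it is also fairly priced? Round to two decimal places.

9.73%

MRP (SML slope) = (13.27% − 5.64%) / (1.76 − 0.66) = 7.63% / 1.10 = 6.9364%
R_f (intercept) = 5.64% − 0.66 × 6.9364% = 1.0620%
E(R_Quill) = R_f + β × MRP = 1.0620% + 1.25 × 6.9364% = 9.73%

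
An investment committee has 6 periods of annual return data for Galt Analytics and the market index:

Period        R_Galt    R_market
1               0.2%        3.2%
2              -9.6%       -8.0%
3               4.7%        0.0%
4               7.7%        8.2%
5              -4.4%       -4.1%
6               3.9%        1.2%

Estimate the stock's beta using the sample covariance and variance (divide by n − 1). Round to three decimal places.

Mean R_i = (0.2 − 9.6 + 4.7 + 7.7 − 4.4 + 3.9) / 6 = 0.4167%
Mean R_m = (3.2 − 8.0 + 0.0 + 8.2 − 4.1 + 1.2) / 6 = 0.0833%
Σ(R_i − R̄_i)(R_m − R̄_m) = 163.0917  ⇒  Cov = 163.0917 / 5 = 32.6183
Σ(R_m − R̄_m)² = 159.6883  ⇒  Var(R_m) = 159.6883 / 5 = 31.9377
β = Cov / Var(R_m) = 32.6183 / 31.9377 = 1.0213

1.021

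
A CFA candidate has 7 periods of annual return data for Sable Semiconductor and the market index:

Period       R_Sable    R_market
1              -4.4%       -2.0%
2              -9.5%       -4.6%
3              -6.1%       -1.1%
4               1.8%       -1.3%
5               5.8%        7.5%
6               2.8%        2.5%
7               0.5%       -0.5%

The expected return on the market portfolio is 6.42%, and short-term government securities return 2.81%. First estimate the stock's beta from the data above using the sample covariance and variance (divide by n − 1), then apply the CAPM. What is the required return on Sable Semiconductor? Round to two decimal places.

Mean R_i = (-4.4 − 9.5 − 6.1 + 1.8 + 5.8 + 2.8 + 0.5) / 7 = -1.3000%
Mean R_m = (-2.0 − 4.6 − 1.1 − 1.3 + 7.5 + 2.5 − 0.5) / 7 = 0.0714%
Σ(R_i − R̄_i)(R_m − R̄_m) = 107.7700  ⇒  Cov = 107.7700 / 6 = 17.9617
Σ(R_m − R̄_m)² = 90.7743  ⇒  Var(R_m) = 90.7743 / 6 = 15.1291
β = Cov / Var(R_m) = 17.9617 / 15.1291 = 1.1872
MRP = 6.42% − 2.81% = 3.61%
E(R) = R_f + β × MRP = 2.81% + 1.1872 × 3.61% = 7.10%

7.10%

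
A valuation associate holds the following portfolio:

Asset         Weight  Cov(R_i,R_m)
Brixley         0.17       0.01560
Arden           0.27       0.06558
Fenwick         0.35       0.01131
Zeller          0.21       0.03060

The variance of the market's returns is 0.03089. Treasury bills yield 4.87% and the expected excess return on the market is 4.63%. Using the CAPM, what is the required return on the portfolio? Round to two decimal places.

β_Brixley = 0.01560 / 0.03089 = 0.5050
β_Arden = 0.06558 / 0.03089 = 2.1230
β_Fenwick = 0.01131 / 0.03089 = 0.3661
β_Zeller = 0.03060 / 0.03089 = 0.9906
β_P = Σ w_i β_i = 0.17×0.5050 + 0.27×2.1230 + 0.35×0.3661 + 0.21×0.9906 = 0.9952
E(R_P) = R_f + β_P × MRP = 4.87% + 0.9952 × 4.63% = 9.48%

9.48%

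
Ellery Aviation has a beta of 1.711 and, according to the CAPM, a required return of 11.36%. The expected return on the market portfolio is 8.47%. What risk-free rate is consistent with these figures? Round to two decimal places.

E(R) = R_f + β(E(R_m) − R_f) = R_f(1 − β) + β·E(R_m)
11.36% = R_f × (1 − 1.711) + 1.711 × 8.47%
11.36% = R_f × -0.711 + 14.49217%
R_f = (11.36% − 14.49217%) / -0.711 = 4.41%

4.41%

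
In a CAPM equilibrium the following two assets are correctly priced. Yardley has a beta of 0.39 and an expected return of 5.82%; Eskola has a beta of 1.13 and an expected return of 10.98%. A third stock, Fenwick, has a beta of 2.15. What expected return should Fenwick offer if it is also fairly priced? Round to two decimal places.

MRP (SML slope) = (10.98% − 5.82%) / (1.13 − 0.39) = 5.16% / 0.74 = 6.9730%
R_f (intercept) = 5.82% − 0.39 × 6.9730% = 3.1005%
E(R_Fenwick) = R_f + β × MRP = 3.1005% + 2.15 × 6.9730% = 18.09%

18.09%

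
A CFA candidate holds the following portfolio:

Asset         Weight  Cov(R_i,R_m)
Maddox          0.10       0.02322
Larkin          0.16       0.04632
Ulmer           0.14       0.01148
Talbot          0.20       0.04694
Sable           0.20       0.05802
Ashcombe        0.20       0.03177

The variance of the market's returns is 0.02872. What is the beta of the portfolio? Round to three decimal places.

1.347

β_Maddox = 0.02322 / 0.02872 = 0.8085
β_Larkin = 0.04632 / 0.02872 = 1.6128
β_Ulmer = 0.01148 / 0.02872 = 0.3997
β_Talbot = 0.04694 / 0.02872 = 1.6344
β_Sable = 0.05802 / 0.02872 = 2.0202
β_Ashcombe = 0.03177 / 0.02872 = 1.1062
β_P = Σ w_i β_i = 0.10×0.8085 + 0.16×1.6128 + 0.14×0.3997 + 0.20×1.6344 + 0.20×2.0202 + 0.20×1.1062 = 1.3470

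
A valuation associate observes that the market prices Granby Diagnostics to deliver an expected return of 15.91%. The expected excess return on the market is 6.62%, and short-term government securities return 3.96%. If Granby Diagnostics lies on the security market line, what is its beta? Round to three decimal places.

β = (E(R) − R_f) / MRP = (15.91% − 3.96%) / 6.62% = 11.95% / 6.62% = 1.805

1.805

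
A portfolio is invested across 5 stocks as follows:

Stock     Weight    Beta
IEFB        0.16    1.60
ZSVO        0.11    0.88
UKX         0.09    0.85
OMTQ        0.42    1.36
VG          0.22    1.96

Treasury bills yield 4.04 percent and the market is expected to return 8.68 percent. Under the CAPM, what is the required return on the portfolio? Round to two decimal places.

10.68%

β_P = Σ w_i β_i = 0.16×1.60 + 0.11×0.88 + 0.09×0.85 + 0.42×1.36 + 0.22×1.96 = 1.4317
MRP = 8.68% − 4.04% = 4.64%
E(R_P) = R_f + β_P × MRP = 4.04% + 1.4317 × 4.64% = 10.68%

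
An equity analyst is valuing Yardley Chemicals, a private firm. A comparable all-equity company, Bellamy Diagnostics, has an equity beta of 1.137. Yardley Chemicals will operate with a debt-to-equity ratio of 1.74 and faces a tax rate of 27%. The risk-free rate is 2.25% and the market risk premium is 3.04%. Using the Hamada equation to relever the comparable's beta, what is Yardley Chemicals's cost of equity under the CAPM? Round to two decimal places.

β_L = β_U × [1 + (1 − t)(D/E)] = 1.137 × [1 + (1 − 0.27) × 1.74]
    = 1.137 × [1 + 0.73 × 1.74] = 1.137 × 2.2702 = 2.5812
E(R) = R_f + β_L × MRP = 2.25% + 2.5812 × 3.04% = 10.10%

10.10%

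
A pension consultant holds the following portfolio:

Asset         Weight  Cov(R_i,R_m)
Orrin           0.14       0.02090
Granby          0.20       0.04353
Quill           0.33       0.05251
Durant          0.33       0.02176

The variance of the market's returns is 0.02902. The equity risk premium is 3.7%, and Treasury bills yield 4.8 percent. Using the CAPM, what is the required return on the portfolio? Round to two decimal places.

9.41%

β_Orrin = 0.02090 / 0.02902 = 0.7202
β_Granby = 0.04353 / 0.02902 = 1.5000
β_Quill = 0.05251 / 0.02902 = 1.8094
β_Durant = 0.02176 / 0.02902 = 0.7498
β_P = Σ w_i β_i = 0.14×0.7202 + 0.20×1.5000 + 0.33×1.8094 + 0.33×0.7498 = 1.2454
E(R_P) = R_f + β_P × MRP = 4.8% + 1.2454 × 3.7% = 9.41%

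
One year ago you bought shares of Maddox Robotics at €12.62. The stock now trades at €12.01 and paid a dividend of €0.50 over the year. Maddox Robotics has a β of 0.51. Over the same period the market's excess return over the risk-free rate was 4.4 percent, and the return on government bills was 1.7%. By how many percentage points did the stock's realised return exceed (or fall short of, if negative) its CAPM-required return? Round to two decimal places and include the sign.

Realised HPR = (P1 + D1 − P0) / P0 = (12.01 + 0.50 − 12.62) / 12.62 = -0.11 / 12.62 = -0.8716%
CAPM required = R_f + β·MRP = 1.7% + 0.51 × 4.4% = 3.9440%
α = realised − required = -0.8716% − 3.9440% = -4.82%

-4.82%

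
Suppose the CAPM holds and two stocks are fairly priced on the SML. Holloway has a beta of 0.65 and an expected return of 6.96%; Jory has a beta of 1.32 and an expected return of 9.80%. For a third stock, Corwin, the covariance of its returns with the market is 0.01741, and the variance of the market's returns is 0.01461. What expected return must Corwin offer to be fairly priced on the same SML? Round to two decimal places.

9.26%

MRP = (9.80% − 6.96%) / (1.32 − 0.65) = 4.2388%
R_f = 6.96% − 0.65 × 4.2388% = 4.2048%
β_Corwin = Cov / Var(R_m) = 0.01741 / 0.01461 = 1.1916
E(R_Corwin) = R_f + β × MRP = 4.2048% + 1.1916 × 4.2388% = 9.26%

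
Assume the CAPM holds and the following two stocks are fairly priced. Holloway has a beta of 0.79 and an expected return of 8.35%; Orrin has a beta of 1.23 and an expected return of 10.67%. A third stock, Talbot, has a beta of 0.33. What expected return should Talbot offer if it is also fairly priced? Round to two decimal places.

MRP (SML slope) = (10.67% − 8.35%) / (1.23 − 0.79) = 2.32% / 0.44 = 5.2727%
R_f (intercept) = 8.35% − 0.79 × 5.2727% = 4.1846%
E(R_Talbot) = R_f + β × MRP = 4.1846% + 0.33 × 5.2727% = 5.92%

5.92%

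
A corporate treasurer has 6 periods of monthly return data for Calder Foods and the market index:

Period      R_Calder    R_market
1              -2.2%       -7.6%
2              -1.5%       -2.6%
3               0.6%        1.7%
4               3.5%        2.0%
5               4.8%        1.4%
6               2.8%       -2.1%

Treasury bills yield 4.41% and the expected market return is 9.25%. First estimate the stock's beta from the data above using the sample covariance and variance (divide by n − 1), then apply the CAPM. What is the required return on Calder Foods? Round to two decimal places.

7.15%

Mean R_i = (-2.2 − 1.5 + 0.6 + 3.5 + 4.8 + 2.8) / 6 = 1.3333%
Mean R_m = (-7.6 − 2.6 + 1.7 + 2.0 + 1.4 − 2.1) / 6 = -1.2000%
Σ(R_i − R̄_i)(R_m − R̄_m) = 39.0800  ⇒  Cov = 39.0800 / 5 = 7.8160
Σ(R_m − R̄_m)² = 69.1400  ⇒  Var(R_m) = 69.1400 / 5 = 13.8280
β = Cov / Var(R_m) = 7.8160 / 13.8280 = 0.5652
MRP = 9.25% − 4.41% = 4.84%
E(R) = R_f + β × MRP = 4.41% + 0.5652 × 4.84% = 7.15%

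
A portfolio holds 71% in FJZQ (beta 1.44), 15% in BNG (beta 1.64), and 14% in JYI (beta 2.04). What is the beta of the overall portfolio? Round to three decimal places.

β_P = Σ w_i β_i = 0.71×1.44 + 0.15×1.64 + 0.14×2.04 = 1.5540

1.554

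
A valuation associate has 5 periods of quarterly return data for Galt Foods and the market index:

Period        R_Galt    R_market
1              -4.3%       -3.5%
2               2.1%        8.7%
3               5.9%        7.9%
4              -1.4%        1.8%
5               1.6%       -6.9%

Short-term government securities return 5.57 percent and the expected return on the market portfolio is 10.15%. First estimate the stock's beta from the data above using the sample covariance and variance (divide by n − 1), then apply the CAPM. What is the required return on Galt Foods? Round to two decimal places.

Mean R_i = (-4.3 + 2.1 + 5.9 − 1.4 + 1.6) / 5 = 0.7800%
Mean R_m = (-3.5 + 8.7 + 7.9 + 1.8 − 6.9) / 5 = 1.6000%
Σ(R_i − R̄_i)(R_m − R̄_m) = 60.1300  ⇒  Cov = 60.1300 / 4 = 15.0325
Σ(R_m − R̄_m)² = 188.4000  ⇒  Var(R_m) = 188.4000 / 4 = 47.1000
β = Cov / Var(R_m) = 15.0325 / 47.1000 = 0.3192
MRP = 10.15% − 5.57% = 4.58%
E(R) = R_f + β × MRP = 5.57% + 0.3192 × 4.58% = 7.03%

7.03%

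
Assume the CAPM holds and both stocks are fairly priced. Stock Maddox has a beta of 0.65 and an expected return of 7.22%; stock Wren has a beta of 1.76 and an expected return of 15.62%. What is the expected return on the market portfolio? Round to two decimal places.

Both satisfy E(R) = R_f + β·MRP, so the slope of the SML is
MRP = (15.62% − 7.22%) / (1.76 − 0.65) = 8.40% / 1.11 = 7.5676%
R_f = E(R_Maddox) − β_Maddox·MRP = 7.22% − 0.65 × 7.5676% = 2.3011%
E(R_m) = R_f + MRP = 2.3011% + 7.5676% = 9.87%

9.87%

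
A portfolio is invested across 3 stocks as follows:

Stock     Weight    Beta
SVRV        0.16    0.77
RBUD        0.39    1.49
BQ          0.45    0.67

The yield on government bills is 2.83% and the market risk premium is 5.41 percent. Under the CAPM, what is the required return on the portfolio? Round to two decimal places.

8.27%

β_P = Σ w_i β_i = 0.16×0.77 + 0.39×1.49 + 0.45×0.67 = 1.0058
E(R_P) = R_f + β_P × MRP = 2.83% + 1.0058 × 5.41% = 8.27%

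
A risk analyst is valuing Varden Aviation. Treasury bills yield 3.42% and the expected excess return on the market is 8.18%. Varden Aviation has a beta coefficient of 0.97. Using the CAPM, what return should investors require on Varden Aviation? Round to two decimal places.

11.35%

E(R) = R_f + β × MRP = 3.42% + 0.97 × 8.18% = 11.35%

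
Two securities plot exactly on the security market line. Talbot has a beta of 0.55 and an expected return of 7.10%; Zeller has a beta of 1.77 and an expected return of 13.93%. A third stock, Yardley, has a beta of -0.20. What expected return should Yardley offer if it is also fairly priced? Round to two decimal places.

2.90%

MRP (SML slope) = (13.93% − 7.10%) / (1.77 − 0.55) = 6.83% / 1.22 = 5.5984%
R_f (intercept) = 7.10% − 0.55 × 5.5984% = 4.0209%
E(R_Yardley) = R_f + β × MRP = 4.0209% + -0.20 × 5.5984% = 2.90%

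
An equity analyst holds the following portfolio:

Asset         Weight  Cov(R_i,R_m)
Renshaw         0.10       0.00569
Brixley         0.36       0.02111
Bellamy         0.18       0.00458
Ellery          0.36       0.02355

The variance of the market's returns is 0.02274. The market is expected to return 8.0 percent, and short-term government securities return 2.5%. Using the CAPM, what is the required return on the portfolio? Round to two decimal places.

β_Renshaw = 0.00569 / 0.02274 = 0.2502
β_Brixley = 0.02111 / 0.02274 = 0.9283
β_Bellamy = 0.00458 / 0.02274 = 0.2014
β_Ellery = 0.02355 / 0.02274 = 1.0356
β_P = Σ w_i β_i = 0.10×0.2502 + 0.36×0.9283 + 0.18×0.2014 + 0.36×1.0356 = 0.7683
MRP = 8.0% − 2.5% = 5.50%
E(R_P) = R_f + β_P × MRP = 2.5% + 0.7683 × 5.5% = 6.73%

6.73%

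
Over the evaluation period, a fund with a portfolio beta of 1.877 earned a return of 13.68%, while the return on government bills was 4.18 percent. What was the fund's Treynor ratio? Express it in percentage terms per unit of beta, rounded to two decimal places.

Treynor = (R_P − R_f) / β_P = (13.68% − 4.18%) / 1.8770 = 9.50% / 1.8770 = 5.06%

5.06%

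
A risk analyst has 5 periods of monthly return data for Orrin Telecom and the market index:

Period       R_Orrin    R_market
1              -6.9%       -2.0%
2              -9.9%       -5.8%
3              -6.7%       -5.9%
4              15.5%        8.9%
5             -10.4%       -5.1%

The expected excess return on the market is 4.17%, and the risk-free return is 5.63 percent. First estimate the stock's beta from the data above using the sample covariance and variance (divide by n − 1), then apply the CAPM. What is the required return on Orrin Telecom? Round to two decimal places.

12.63%

Mean R_i = (-6.9 − 9.9 − 6.7 + 15.5 − 10.4) / 5 = -3.6800%
Mean R_m = (-2.0 − 5.8 − 5.9 + 8.9 − 5.1) / 5 = -1.9800%
Σ(R_i − R̄_i)(R_m − R̄_m) = 265.3080  ⇒  Cov = 265.3080 / 4 = 66.3270
Σ(R_m − R̄_m)² = 158.0680  ⇒  Var(R_m) = 158.0680 / 4 = 39.5170
β = Cov / Var(R_m) = 66.3270 / 39.5170 = 1.6784
E(R) = R_f + β × MRP = 5.63% + 1.6784 × 4.17% = 12.63%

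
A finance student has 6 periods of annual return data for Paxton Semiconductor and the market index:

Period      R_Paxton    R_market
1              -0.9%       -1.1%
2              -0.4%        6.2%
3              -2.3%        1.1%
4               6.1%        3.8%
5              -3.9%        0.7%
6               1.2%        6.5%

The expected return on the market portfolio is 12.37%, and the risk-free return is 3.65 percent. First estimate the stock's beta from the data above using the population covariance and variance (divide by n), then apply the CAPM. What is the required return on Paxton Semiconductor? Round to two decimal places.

8.09%

Mean R_i = (-0.9 − 0.4 − 2.3 + 6.1 − 3.9 + 1.2) / 6 = -0.0333%
Mean R_m = (-1.1 + 6.2 + 1.1 + 3.8 + 0.7 + 6.5) / 6 = 2.8667%
Σ(R_i − R̄_i)(R_m − R̄_m) = 24.8033  ⇒  Cov = 24.8033 / 6 = 4.1339
Σ(R_m − R̄_m)² = 48.7333  ⇒  Var(R_m) = 48.7333 / 6 = 8.1222
β = Cov / Var(R_m) = 4.1339 / 8.1222 = 0.5090
MRP = 12.37% − 3.65% = 8.72%
E(R) = R_f + β × MRP = 3.65% + 0.5090 × 8.72% = 8.09%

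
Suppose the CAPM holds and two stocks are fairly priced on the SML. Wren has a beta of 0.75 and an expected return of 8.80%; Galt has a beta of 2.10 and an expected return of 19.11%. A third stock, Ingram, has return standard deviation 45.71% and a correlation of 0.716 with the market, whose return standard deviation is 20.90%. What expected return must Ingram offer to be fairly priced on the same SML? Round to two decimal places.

15.03%

MRP = (19.11% − 8.80%) / (2.10 − 0.75) = 7.6370%
R_f = 8.80% − 0.75 × 7.6370% = 3.0723%
β_Ingram = ρ·σ_i/σ_m = 0.716 × 45.71 / 20.90 = 1.5660
E(R_Ingram) = R_f + β × MRP = 3.0723% + 1.5660 × 7.6370% = 15.03%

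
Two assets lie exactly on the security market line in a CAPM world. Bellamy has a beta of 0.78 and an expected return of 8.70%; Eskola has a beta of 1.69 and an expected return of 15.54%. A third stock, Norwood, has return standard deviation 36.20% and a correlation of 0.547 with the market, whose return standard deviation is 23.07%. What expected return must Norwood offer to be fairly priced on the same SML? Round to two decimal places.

MRP = (15.54% − 8.70%) / (1.69 − 0.78) = 7.5165%
R_f = 8.70% − 0.78 × 7.5165% = 2.8371%
β_Norwood = ρ·σ_i/σ_m = 0.547 × 36.20 / 23.07 = 0.8583
E(R_Norwood) = R_f + β × MRP = 2.8371% + 0.8583 × 7.5165% = 9.29%

9.29%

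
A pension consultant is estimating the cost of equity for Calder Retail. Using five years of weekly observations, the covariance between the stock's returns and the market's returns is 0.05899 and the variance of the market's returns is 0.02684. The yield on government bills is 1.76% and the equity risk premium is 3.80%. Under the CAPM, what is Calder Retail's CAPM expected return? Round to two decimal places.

β = Cov(R_i, R_m) / Var(R_m) = 0.05899 / 0.02684 = 2.1978
E(R) = R_f + β × MRP = 1.76% + 2.1978 × 3.80% = 10.11%

10.11%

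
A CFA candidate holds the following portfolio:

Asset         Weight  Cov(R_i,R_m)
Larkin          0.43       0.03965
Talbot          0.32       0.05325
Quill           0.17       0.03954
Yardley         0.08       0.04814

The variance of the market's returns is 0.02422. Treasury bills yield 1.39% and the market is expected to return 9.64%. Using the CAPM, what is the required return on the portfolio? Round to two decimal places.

16.60%

β_Larkin = 0.03965 / 0.02422 = 1.6371
β_Talbot = 0.05325 / 0.02422 = 2.1986
β_Quill = 0.03954 / 0.02422 = 1.6325
β_Yardley = 0.04814 / 0.02422 = 1.9876
β_P = Σ w_i β_i = 0.43×1.6371 + 0.32×2.1986 + 0.17×1.6325 + 0.08×1.9876 = 1.8440
MRP = 9.64% − 1.39% = 8.25%
E(R_P) = R_f + β_P × MRP = 1.39% + 1.8440 × 8.25% = 16.60%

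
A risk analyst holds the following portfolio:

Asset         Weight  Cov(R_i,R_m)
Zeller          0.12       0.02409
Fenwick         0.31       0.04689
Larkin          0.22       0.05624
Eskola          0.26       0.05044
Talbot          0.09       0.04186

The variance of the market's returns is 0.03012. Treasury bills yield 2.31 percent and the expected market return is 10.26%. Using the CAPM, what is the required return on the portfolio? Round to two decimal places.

β_Zeller = 0.02409 / 0.03012 = 0.7998
β_Fenwick = 0.04689 / 0.03012 = 1.5568
β_Larkin = 0.05624 / 0.03012 = 1.8672
β_Eskola = 0.05044 / 0.03012 = 1.6746
β_Talbot = 0.04186 / 0.03012 = 1.3898
β_P = Σ w_i β_i = 0.12×0.7998 + 0.31×1.5568 + 0.22×1.8672 + 0.26×1.6746 + 0.09×1.3898 = 1.5498
MRP = 10.26% − 2.31% = 7.95%
E(R_P) = R_f + β_P × MRP = 2.31% + 1.5498 × 7.95% = 14.63%

14.63%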